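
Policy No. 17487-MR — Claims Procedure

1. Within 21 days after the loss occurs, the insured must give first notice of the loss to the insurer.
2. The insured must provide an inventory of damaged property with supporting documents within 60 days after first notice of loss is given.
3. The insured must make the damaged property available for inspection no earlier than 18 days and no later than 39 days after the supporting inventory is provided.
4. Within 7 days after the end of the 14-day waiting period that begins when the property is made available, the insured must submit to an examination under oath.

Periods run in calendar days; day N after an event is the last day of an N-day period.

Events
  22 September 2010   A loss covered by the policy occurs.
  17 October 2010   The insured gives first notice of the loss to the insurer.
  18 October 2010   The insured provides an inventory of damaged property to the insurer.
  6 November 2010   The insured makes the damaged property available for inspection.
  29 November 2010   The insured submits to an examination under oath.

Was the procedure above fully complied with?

Step 1 — counting 21 days from 22 September 2010 (when the loss occurs) gives a deadline of 13 October 2010; 17 October 2010 misses that deadline by 4 days.
Later steps need not be reached.

No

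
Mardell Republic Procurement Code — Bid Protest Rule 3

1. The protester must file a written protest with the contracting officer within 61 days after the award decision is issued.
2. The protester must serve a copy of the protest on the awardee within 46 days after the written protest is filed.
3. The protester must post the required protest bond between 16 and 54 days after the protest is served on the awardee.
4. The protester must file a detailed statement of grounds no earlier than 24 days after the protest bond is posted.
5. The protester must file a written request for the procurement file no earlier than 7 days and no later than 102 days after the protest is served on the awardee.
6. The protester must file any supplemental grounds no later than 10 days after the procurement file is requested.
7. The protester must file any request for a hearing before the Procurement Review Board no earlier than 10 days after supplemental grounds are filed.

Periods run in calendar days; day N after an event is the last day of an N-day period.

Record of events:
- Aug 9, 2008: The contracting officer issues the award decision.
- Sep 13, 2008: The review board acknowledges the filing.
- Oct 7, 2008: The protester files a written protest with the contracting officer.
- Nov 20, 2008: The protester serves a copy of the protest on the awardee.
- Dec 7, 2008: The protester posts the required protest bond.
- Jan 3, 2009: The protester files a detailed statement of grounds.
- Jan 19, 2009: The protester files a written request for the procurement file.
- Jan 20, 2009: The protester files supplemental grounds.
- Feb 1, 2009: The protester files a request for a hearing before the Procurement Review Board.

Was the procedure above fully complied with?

Yes

Step 1: 61 days after Aug 9, 2008 (when the award decision is issued) is Oct 9, 2008; Oct 7, 2008 is within that limit.
Step 2: 46 days after Oct 7, 2008 (when the written protest is filed) is Nov 22, 2008; completed Nov 20, 2008, before the deadline.
Step 3: the window is 16–54 days after Nov 20, 2008 (when the protest is served on the awardee), so Dec 6, 2008 through Jan 13, 2009; Dec 7, 2008 falls inside that range.
Step 4: the earliest permitted date is 24 days after Dec 7, 2008 (when the protest bond is posted), i.e. Dec 31, 2008; Jan 3, 2009 is on or after that date.
Step 5: the window is 7–102 days after Nov 20, 2008 (when the protest is served on the awardee), so Nov 27, 2008 through Mar 2, 2009; done Jan 19, 2009 — within the window.
Step 6: 10 days after Jan 19, 2009 (when the procurement file is requested) is Jan 29, 2009; Jan 20, 2009 is within that limit.
Step 7: the earliest permitted date is 10 days after Jan 20, 2009 (when supplemental grounds are filed), i.e. Jan 30, 2009; done Feb 1, 2009 — permitted.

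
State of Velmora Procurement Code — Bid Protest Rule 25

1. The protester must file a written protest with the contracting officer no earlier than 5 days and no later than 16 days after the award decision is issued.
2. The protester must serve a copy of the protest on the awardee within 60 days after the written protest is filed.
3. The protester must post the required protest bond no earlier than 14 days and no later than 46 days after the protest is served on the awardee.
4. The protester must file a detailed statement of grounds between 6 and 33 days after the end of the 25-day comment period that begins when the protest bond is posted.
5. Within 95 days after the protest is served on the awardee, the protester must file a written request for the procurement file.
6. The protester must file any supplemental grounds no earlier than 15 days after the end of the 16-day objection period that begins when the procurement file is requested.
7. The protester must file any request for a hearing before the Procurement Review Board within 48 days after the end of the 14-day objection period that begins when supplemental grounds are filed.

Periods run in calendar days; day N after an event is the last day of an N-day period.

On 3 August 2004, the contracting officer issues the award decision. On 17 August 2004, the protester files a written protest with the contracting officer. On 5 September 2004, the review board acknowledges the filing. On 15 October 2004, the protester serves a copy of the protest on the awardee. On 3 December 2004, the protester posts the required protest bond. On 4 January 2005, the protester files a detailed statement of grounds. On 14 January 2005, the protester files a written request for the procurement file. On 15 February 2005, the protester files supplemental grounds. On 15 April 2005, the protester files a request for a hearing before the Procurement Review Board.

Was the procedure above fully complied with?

Step 1 — 5 and 16 days from 3 August 2004 (when the award decision is issued) are 8 August 2004 and 19 August 2004 respectively; done 17 August 2004 — within the window.
Step 2 — counting 60 days from 17 August 2004 (when the written protest is filed) gives a deadline of 16 October 2004; completed 15 October 2004, before the deadline.
Step 3 — 14 and 46 days from 15 October 2004 (when the protest is served on the awardee) are 29 October 2004 and 30 November 2004 respectively; done 3 December 2004 — 3 days after the window closed.
Later steps need not be reached.

No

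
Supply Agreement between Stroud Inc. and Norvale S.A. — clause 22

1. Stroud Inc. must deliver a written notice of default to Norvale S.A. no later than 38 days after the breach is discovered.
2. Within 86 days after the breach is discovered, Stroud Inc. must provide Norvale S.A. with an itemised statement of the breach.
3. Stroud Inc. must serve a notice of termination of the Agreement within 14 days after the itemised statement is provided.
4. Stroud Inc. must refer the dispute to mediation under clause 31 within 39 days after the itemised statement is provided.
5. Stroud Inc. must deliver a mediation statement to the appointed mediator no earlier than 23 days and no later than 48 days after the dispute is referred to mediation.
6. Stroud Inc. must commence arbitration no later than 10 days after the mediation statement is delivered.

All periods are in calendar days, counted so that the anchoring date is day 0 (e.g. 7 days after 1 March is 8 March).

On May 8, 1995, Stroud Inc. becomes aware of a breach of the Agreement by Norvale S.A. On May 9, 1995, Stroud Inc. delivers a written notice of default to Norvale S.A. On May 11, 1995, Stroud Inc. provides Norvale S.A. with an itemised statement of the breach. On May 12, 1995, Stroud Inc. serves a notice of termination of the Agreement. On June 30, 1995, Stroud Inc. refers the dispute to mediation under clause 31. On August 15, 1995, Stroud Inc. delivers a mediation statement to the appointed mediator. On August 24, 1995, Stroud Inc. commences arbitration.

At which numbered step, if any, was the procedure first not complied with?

Step 1 — counting 38 days from May 8, 1995 (when the breach is discovered) gives a deadline of June 15, 1995; done May 9, 1995 — timely.
Step 2 — counting 86 days from May 8, 1995 (when the breach is discovered) gives a deadline of August 2, 1995; completed May 11, 1995, before the deadline.
Step 3 — counting 14 days from May 11, 1995 (when the itemised statement is provided) gives a deadline of May 25, 1995; done May 12, 1995 — timely.
Step 4 — counting 39 days from May 11, 1995 (when the itemised statement is provided) gives a deadline of June 19, 1995; not done until June 30, 1995, 11 days after the deadline.
Later steps need not be reached.

Step 4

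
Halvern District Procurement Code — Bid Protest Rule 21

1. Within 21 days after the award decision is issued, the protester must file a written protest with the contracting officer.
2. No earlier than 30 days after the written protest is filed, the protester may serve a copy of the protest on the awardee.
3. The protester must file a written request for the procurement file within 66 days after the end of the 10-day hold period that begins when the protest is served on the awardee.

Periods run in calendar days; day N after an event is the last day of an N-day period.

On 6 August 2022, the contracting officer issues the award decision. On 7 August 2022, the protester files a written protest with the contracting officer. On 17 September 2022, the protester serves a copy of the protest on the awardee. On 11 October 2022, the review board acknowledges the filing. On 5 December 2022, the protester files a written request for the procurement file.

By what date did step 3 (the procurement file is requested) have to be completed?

The protest is served on the awardee on 17 September 2022; the 10-day hold period therefore ends 27 September 2022, and step 3 runs from that date. 66 days after 27 September 2022 is 2 December 2022.

2 December 2022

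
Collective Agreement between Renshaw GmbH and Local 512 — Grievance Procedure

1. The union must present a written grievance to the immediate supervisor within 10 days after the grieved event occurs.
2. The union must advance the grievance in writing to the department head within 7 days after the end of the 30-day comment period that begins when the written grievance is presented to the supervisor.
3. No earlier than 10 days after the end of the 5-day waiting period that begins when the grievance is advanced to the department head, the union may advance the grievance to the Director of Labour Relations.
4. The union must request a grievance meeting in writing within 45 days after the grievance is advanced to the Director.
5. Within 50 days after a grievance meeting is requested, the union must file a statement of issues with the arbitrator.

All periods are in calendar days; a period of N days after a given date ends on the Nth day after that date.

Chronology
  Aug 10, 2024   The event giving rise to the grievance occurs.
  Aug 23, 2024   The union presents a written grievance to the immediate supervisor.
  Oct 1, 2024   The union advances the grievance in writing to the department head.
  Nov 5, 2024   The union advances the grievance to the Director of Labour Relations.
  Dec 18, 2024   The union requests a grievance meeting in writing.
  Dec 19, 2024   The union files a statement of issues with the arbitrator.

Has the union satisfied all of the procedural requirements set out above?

No

Step 1: 10 days after Aug 10, 2024 (when the grieved event occurs) is Aug 20, 2024; not done until Aug 23, 2024, 3 days after the deadline.
The procedure was therefore not followed at step 1.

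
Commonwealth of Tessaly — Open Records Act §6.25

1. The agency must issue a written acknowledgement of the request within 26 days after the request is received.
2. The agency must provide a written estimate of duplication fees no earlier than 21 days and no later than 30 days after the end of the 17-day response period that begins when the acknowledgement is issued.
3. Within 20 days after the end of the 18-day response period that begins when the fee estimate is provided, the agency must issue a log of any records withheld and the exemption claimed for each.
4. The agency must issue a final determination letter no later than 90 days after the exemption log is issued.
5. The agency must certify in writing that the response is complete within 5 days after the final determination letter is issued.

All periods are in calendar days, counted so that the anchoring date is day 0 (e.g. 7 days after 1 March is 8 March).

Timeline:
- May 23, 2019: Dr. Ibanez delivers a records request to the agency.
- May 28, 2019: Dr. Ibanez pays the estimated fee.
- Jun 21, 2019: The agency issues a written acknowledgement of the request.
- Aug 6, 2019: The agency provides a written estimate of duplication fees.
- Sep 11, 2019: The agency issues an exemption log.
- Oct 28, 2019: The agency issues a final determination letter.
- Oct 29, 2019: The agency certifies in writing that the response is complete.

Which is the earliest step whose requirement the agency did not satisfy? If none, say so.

Step 1 — counting 26 days from May 23, 2019 (when the request is received) gives a deadline of Jun 18, 2019; done Jun 21, 2019 — 3 days late.

Step 1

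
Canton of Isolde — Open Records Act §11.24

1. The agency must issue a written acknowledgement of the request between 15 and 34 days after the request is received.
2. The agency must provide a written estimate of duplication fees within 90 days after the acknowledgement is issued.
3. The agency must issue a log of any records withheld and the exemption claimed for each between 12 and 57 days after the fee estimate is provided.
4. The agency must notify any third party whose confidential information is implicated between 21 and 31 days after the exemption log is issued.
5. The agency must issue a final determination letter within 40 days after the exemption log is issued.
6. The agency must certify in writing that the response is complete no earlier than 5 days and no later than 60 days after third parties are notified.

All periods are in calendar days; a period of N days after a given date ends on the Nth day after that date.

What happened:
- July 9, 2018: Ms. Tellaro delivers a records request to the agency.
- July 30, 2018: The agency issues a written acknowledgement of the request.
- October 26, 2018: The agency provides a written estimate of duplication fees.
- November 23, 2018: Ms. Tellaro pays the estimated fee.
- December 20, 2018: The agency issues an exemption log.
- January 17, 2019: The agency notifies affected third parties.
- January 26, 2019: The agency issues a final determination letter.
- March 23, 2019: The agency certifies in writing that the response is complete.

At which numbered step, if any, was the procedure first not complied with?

Step 1: the window is 15–34 days after July 9, 2018 (when the request is received), so July 24, 2018 through August 12, 2018; July 30, 2018 falls inside that range.
Step 2: 90 days after July 30, 2018 (when the acknowledgement is issued) is October 28, 2018; done October 26, 2018 — timely.
Step 3: the window is 12–57 days after October 26, 2018 (when the fee estimate is provided), so November 7, 2018 through December 22, 2018; done December 20, 2018, which is between those dates.
Step 4: the window is 21–31 days after December 20, 2018 (when the exemption log is issued), so January 10, 2019 through January 20, 2019; done January 17, 2019, which is between those dates.
Step 5: 40 days after December 20, 2018 (when the exemption log is issued) is January 29, 2019; done January 26, 2019 — timely.
Step 6: the window is 5–60 days after January 17, 2019 (when third parties are notified), so January 22, 2019 through March 18, 2019; done March 23, 2019 — 5 days after the window closed.
No need to go further; step 6 was not satisfied.

Step 6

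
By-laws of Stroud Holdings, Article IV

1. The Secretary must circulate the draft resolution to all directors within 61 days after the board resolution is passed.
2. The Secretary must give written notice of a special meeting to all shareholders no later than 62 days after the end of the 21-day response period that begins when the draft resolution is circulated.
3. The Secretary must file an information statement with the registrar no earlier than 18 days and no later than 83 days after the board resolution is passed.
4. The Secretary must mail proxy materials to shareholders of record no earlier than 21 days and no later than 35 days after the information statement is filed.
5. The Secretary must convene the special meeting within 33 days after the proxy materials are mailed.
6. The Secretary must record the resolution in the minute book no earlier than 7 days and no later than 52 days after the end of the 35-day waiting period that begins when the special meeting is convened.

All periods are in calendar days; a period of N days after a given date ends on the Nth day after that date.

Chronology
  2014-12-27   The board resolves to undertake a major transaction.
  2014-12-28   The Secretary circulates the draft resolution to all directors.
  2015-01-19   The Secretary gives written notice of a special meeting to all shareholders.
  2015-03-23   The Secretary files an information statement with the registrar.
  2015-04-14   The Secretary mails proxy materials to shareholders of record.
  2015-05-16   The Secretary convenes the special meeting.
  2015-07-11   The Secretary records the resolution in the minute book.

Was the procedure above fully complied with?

No

(1) due by 2014-12-27 + 61 days = 2015-02-26; done 2014-12-28 — timely.
(2) due by 2015-01-18 + 62 days = 2015-03-21; 2015-01-19 is within that limit.
(3) the permitted window runs from 2014-12-27 + 18 = 2015-01-14 to 2014-12-27 + 83 = 2015-03-20; 2015-03-23 is 3 days past the end of the window.
Later steps need not be reached.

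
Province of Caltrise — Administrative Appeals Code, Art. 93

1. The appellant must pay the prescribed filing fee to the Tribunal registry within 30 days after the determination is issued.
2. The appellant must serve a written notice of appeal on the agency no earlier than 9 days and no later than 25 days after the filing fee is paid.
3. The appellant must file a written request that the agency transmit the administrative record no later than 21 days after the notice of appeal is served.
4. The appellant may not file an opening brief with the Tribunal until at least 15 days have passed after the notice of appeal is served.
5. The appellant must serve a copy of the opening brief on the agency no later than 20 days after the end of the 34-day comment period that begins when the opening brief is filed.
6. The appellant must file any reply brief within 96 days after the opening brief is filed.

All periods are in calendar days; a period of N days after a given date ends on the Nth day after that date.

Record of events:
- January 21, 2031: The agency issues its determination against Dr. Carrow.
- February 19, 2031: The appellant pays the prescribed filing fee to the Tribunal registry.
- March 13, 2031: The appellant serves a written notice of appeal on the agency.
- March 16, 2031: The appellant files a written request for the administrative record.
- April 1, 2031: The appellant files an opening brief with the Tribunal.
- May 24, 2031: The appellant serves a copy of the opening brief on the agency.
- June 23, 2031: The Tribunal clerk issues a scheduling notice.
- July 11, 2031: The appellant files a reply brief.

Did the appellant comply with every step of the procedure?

No

Step 1: 30 days after January 21, 2031 (when the determination is issued) is February 20, 2031; done February 19, 2031 — timely.
Step 2: the window is 9–25 days after February 19, 2031 (when the filing fee is paid), so February 28, 2031 through March 16, 2031; done March 13, 2031, which is between those dates.
Step 3: 21 days after March 13, 2031 (when the notice of appeal is served) is April 3, 2031; March 16, 2031 is within that limit.
Step 4: the earliest permitted date is 15 days after March 13, 2031 (when the notice of appeal is served), i.e. March 28, 2031; done April 1, 2031, after the minimum wait.
Step 5: 20 days after May 5, 2031 (end of the 34-day comment period, which began when the opening brief is filed on April 1, 2031) is May 25, 2031; completed May 24, 2031, before the deadline.
Step 6: 96 days after April 1, 2031 (when the opening brief is filed) is July 6, 2031; July 11, 2031 misses that deadline by 5 days.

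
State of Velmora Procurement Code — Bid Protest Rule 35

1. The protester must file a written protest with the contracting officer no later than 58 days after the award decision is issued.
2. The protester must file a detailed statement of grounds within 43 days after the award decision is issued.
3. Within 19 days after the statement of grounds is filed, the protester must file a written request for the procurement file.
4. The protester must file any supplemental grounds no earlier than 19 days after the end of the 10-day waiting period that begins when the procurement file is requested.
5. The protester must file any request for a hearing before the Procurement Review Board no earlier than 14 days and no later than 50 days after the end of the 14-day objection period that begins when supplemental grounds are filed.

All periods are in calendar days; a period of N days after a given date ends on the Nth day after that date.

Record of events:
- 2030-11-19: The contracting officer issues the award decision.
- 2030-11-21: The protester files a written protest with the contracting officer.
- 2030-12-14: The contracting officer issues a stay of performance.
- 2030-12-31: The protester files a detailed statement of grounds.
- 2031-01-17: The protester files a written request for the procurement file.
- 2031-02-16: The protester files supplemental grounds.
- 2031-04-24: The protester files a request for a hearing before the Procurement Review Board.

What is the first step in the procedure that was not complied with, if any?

Step 5

(1) due by 2030-11-19 + 58 days = 2031-01-16; done 2030-11-21 — timely.
(2) due by 2030-11-19 + 43 days = 2031-01-01; 2030-12-31 is within that limit.
(3) due by 2030-12-31 + 19 days = 2031-01-19; done 2031-01-17 — timely.
(4) permitted from 2031-01-27 + 19 days = 2031-02-15 onward; 2031-02-16 is on or after that date.
(5) the permitted window runs from 2031-03-02 + 14 = 2031-03-16 to 2031-03-02 + 50 = 2031-04-21; 2031-04-24 is 3 days past the end of the window.
The analysis stops there.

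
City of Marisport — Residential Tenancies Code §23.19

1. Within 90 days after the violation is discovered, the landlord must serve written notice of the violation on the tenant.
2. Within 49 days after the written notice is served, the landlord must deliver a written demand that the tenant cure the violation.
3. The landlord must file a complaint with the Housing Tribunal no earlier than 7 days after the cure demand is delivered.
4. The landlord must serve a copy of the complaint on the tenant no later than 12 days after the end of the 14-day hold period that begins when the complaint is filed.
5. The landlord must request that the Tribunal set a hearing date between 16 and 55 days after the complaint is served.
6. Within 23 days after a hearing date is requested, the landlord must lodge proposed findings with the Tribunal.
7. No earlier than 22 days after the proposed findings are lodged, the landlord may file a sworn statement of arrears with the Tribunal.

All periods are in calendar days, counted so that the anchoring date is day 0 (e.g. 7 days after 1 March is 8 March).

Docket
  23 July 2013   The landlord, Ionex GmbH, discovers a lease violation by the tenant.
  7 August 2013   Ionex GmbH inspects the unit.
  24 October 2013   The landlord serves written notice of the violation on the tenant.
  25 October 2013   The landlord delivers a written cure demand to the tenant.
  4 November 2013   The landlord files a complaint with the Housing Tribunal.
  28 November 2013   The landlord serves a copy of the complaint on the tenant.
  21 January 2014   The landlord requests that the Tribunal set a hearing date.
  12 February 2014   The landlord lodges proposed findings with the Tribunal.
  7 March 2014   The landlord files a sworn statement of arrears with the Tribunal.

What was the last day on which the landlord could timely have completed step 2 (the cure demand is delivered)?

12 December 2013

Step 2 runs from 24 October 2013, when the written notice is served. 49 days after 24 October 2013 is 12 December 2013.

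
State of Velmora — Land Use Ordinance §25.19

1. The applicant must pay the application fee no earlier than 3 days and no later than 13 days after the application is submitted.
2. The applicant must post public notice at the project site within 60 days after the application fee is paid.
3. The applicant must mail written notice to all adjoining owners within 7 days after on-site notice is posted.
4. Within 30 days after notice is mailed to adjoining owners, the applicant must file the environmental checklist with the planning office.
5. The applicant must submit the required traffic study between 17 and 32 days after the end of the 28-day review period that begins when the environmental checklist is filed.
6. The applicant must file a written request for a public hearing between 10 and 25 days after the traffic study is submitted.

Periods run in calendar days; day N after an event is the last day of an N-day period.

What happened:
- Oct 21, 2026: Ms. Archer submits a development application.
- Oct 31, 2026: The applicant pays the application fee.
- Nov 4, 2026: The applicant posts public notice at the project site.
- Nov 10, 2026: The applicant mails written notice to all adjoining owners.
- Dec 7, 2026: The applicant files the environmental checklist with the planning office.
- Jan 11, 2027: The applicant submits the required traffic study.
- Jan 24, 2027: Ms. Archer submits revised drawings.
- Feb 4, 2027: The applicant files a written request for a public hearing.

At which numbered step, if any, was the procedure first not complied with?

Step 1: the window is 3–13 days after Oct 21, 2026 (when the application is submitted), so Oct 24, 2026 through Nov 3, 2026; done Oct 31, 2026, which is between those dates.
Step 2: 60 days after Oct 31, 2026 (when the application fee is paid) is Dec 30, 2026; Nov 4, 2026 is within that limit.
Step 3: 7 days after Nov 4, 2026 (when on-site notice is posted) is Nov 11, 2026; done Nov 10, 2026 — timely.
Step 4: 30 days after Nov 10, 2026 (when notice is mailed to adjoining owners) is Dec 10, 2026; Dec 7, 2026 is within that limit.
Step 5: the window is 17–32 days after Jan 4, 2027 (end of the 28-day review period, which began when the environmental checklist is filed on Dec 7, 2026), so Jan 21, 2027 through Feb 5, 2027; Jan 11, 2027 is 10 days too early.
That is the first point of non-compliance.

Step 5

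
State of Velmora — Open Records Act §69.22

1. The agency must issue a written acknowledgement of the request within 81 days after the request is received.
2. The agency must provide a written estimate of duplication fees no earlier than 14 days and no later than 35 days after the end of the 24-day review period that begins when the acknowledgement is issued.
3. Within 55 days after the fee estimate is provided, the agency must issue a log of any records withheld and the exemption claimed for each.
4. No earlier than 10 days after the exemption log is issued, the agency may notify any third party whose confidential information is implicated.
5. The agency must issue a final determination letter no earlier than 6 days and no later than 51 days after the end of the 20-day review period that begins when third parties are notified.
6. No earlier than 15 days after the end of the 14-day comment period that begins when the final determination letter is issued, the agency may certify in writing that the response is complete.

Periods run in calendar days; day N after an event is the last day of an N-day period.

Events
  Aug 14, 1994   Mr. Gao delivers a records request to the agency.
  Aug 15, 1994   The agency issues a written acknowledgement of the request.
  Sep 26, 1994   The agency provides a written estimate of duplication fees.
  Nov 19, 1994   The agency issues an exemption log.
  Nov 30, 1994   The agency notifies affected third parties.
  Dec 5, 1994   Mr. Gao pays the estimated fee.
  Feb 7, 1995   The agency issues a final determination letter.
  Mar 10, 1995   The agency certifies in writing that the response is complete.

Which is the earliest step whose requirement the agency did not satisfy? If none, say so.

None — every step was satisfied

Step 1 — counting 81 days from Aug 14, 1994 (when the request is received) gives a deadline of Nov 3, 1994; Aug 15, 1994 is within that limit.
Step 2 — 14 and 35 days from Sep 8, 1994 (end of the 24-day review period, which began when the acknowledgement is issued on Aug 15, 1994) are Sep 22, 1994 and Oct 13, 1994 respectively; done Sep 26, 1994, which is between those dates.
Step 3 — counting 55 days from Sep 26, 1994 (when the fee estimate is provided) gives a deadline of Nov 20, 1994; done Nov 19, 1994 — timely.
Step 4 — must wait 10 days from Nov 19, 1994 (when the exemption log is issued), so not before Nov 29, 1994; Nov 30, 1994 is on or after that date.
Step 5 — 6 and 51 days from Dec 20, 1994 (end of the 20-day review period, which began when third parties are notified on Nov 30, 1994) are Dec 26, 1994 and Feb 9, 1995 respectively; done Feb 7, 1995, which is between those dates.
Step 6 — must wait 15 days from Feb 21, 1995 (end of the 14-day comment period, which began when the final determination letter is issued on Feb 7, 1995), so not before Mar 8, 1995; done Mar 10, 1995, after the minimum wait.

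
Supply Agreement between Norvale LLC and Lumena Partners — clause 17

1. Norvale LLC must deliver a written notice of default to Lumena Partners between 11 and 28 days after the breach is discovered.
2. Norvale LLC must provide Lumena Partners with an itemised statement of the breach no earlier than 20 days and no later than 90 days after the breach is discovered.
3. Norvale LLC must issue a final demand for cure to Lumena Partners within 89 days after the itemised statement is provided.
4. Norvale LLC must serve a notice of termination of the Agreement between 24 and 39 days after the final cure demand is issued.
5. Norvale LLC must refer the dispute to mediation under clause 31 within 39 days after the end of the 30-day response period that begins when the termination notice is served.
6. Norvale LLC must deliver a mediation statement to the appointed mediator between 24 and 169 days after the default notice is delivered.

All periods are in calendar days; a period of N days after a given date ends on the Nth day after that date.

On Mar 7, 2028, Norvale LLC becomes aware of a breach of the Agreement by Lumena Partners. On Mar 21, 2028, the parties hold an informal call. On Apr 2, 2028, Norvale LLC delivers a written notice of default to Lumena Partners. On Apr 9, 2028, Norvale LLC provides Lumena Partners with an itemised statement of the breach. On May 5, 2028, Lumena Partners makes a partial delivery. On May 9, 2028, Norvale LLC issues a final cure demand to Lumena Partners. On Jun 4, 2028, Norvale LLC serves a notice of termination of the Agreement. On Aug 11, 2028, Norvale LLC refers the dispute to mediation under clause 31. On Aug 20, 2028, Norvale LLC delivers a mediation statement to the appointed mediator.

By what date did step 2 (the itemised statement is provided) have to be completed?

Step 2 runs from Mar 7, 2028, when the breach is discovered. The window is 20–90 days after Mar 7, 2028; it closes on Jun 5, 2028.

Jun 5, 2028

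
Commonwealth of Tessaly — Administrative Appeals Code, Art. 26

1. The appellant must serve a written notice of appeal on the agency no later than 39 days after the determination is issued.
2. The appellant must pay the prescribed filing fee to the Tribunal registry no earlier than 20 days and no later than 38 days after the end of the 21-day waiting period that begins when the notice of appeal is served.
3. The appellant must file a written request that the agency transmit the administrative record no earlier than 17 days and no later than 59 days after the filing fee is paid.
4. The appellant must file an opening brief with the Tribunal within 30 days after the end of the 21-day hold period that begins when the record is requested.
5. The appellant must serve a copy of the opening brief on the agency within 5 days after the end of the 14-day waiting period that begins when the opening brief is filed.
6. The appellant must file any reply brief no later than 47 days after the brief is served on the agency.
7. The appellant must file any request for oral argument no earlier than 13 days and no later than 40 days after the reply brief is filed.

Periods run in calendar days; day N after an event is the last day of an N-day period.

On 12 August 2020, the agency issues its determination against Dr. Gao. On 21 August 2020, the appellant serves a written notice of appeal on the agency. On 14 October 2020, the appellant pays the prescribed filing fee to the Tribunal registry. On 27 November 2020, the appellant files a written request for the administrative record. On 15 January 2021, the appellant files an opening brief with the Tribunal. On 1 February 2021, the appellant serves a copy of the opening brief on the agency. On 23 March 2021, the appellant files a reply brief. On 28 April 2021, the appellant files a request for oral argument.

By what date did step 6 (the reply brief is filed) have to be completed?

Step 6 runs from 1 February 2021, when the brief is served on the agency. 47 days after 1 February 2021 is 20 March 2021.

20 March 2021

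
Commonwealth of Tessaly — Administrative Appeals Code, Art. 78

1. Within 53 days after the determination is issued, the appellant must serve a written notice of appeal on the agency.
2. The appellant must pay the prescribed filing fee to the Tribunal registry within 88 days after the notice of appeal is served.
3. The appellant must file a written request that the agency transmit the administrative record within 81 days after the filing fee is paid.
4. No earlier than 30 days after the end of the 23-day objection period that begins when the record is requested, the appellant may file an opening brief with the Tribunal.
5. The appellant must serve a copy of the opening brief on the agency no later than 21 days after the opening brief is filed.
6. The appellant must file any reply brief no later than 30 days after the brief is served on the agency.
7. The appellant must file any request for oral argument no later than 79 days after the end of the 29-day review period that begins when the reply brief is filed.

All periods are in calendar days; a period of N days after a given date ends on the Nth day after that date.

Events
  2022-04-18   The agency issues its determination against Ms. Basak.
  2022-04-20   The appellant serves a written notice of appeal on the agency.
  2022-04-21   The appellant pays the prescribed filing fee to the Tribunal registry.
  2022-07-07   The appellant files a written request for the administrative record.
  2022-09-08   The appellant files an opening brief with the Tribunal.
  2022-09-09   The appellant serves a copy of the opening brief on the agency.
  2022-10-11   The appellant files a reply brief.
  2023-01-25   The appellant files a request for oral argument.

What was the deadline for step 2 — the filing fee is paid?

2022-07-17

Step 2 runs from 2022-04-20, when the notice of appeal is served. 88 days after 2022-04-20 is 2022-07-17.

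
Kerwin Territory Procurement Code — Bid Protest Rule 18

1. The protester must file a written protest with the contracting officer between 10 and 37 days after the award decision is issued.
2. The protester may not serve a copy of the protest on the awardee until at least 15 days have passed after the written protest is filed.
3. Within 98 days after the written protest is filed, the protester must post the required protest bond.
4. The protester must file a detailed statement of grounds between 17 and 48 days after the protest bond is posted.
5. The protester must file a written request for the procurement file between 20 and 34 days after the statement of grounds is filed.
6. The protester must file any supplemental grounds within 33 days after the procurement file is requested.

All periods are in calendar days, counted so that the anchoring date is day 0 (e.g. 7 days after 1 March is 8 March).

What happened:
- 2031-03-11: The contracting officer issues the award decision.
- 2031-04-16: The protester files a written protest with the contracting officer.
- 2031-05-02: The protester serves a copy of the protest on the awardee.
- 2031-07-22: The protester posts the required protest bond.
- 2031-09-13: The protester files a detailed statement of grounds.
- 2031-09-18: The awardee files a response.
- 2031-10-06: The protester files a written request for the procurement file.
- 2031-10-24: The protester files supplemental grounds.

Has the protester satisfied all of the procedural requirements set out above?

No

(1) the permitted window runs from 2031-03-11 + 10 = 2031-03-21 to 2031-03-11 + 37 = 2031-04-17; done 2031-04-16 — within the window.
(2) permitted from 2031-04-16 + 15 days = 2031-05-01 onward; done 2031-05-02 — permitted.
(3) due by 2031-04-16 + 98 days = 2031-07-23; done 2031-07-22 — timely.
(4) the permitted window runs from 2031-07-22 + 17 = 2031-08-08 to 2031-07-22 + 48 = 2031-09-08; done 2031-09-13 — 5 days after the window closed.
No need to go further; step 4 was not satisfied.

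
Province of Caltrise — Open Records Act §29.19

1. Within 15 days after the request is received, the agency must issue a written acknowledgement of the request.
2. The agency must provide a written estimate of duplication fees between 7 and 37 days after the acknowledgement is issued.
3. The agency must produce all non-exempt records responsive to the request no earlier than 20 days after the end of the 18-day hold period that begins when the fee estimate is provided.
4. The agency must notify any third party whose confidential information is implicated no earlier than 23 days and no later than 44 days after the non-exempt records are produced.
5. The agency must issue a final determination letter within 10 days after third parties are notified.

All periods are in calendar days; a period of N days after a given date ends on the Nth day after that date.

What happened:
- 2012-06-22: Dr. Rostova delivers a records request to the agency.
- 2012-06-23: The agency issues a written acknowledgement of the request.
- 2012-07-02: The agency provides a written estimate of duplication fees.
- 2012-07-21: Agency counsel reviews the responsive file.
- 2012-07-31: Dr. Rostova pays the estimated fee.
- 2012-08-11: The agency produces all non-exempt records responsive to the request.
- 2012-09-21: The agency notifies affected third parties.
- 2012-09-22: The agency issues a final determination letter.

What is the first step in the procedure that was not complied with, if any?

None — every step was satisfied

Step 1 — counting 15 days from 2012-06-22 (when the request is received) gives a deadline of 2012-07-07; 2012-06-23 is within that limit.
Step 2 — 7 and 37 days from 2012-06-23 (when the acknowledgement is issued) are 2012-06-30 and 2012-07-30 respectively; done 2012-07-02 — within the window.
Step 3 — must wait 20 days from 2012-07-20 (end of the 18-day hold period, which began when the fee estimate is provided on 2012-07-02), so not before 2012-08-09; done 2012-08-11, after the minimum wait.
Step 4 — 23 and 44 days from 2012-08-11 (when the non-exempt records are produced) are 2012-09-03 and 2012-09-24 respectively; done 2012-09-21, which is between those dates.
Step 5 — counting 10 days from 2012-09-21 (when third parties are notified) gives a deadline of 2012-10-01; completed 2012-09-22, before the deadline.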